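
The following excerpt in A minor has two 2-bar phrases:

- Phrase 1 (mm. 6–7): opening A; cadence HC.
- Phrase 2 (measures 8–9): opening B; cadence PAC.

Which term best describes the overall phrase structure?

contrasting period

Phrase 1 ends with a half cadence (weaker) and phrase 2 with a perfect authentic cadence (stronger): antecedent + consequent = a period.
The two phrases open with different material (A / B), so the period is contrasting.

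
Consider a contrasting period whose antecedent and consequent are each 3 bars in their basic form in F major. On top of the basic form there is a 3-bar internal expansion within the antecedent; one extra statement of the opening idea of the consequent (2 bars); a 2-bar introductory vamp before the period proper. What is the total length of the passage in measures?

Basic contrasting period: 3 + 3 = 6 bars.
6 (basic form) + 3 (internal expansion) + 2 (extra statement) + 2 (introduction) = 13.

13 measures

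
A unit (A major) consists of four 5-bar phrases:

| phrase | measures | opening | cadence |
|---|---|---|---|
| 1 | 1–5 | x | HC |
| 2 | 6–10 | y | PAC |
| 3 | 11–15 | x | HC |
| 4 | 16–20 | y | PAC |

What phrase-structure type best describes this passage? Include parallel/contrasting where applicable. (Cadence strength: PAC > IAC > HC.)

repeated period

The cadence pattern HC–PAC–HC–PAC is weak–strong twice, and phrases 3–4 restate phrases 1–2: a period heard twice, not a double period (which would end weakly at phrase 2).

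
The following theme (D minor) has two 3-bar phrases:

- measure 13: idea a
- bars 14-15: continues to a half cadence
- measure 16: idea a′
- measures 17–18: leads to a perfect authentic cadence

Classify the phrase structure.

Phrase 1 ends with a half cadence (weaker) and phrase 2 with a perfect authentic cadence (stronger): antecedent + consequent = a period.
The two phrases open with the same material (a / a′), so the period is parallel.

parallel period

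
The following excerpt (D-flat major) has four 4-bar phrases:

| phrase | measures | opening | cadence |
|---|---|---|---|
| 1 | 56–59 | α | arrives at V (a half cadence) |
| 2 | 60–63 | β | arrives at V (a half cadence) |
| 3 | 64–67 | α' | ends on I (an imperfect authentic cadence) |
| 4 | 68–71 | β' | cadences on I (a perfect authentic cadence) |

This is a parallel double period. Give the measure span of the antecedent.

measures 56–63

In a double period the first pair of phrases (ending half cadence) is the large antecedent and the second pair (ending perfect authentic cadence) is the large consequent; the antecedent is measures 56–63.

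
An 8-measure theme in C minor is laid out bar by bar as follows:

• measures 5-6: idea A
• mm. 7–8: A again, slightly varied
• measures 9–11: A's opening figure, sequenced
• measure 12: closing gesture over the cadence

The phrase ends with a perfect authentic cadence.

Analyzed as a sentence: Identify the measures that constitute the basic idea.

The presentation of a sentence is the basic idea (mm. 5-6) plus its repetition (bars 7–8); the basic idea is therefore measures 5–6.

measures 5–6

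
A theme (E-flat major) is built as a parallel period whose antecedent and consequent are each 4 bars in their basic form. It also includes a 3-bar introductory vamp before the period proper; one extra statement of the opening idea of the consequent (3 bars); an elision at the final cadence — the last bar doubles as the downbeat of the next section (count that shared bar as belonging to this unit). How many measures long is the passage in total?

14 measures

Basic parallel period: 4 + 4 = 8 bars.
8 (basic form) + 3 (introduction) + 3 (extra statement) = 14.
The elision shares a bar with the next section but does not change this unit's count.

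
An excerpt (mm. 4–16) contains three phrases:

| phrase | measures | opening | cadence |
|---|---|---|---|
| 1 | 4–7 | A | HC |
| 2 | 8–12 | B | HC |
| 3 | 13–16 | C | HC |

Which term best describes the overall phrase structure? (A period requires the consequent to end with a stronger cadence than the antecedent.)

The final phrase closes with a half cadence, which is not stronger than the preceding half cadence; the 3 phrases lack an overall antecedent–consequent design and so form a phrase group.

phrase group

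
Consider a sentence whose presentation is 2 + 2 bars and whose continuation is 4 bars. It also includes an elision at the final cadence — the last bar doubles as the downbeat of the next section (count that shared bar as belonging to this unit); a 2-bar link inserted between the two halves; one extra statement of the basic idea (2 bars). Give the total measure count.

12 measures

Basic sentence: 2 + 2 + 4 = 8 bars.
8 (basic form) + 2 (link) + 2 (extra statement) = 12.
The elision shares a bar with the next section but does not change this unit's count.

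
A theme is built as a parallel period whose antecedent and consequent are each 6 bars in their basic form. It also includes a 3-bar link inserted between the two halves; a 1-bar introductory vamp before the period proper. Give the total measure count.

16 measures

Basic parallel period: 6 + 6 = 12 bars.
12 (basic form) + 3 (link) + 1 (introduction) = 16.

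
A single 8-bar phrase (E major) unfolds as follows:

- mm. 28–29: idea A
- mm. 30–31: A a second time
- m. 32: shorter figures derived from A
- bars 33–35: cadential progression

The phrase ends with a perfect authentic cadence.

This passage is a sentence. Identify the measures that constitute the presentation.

measures 28–31

The presentation of a sentence is the basic idea (bars 28-29) plus its repetition (bars 30–31); the presentation is therefore mm. 28-31.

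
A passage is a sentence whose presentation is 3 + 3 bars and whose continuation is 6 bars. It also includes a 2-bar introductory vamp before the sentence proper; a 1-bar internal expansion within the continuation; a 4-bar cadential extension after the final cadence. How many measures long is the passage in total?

Basic sentence: 3 + 3 + 6 = 12 bars.
12 (basic form) + 2 (introduction) + 1 (internal expansion) + 4 (cadential extension) = 19.

19 measures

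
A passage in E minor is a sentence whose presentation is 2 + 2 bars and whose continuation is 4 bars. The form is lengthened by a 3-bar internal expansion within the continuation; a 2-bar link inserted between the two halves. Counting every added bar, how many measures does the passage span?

13 measures

Basic sentence: 2 + 2 + 4 = 8 bars.
8 (basic form) + 3 (internal expansion) + 2 (link) = 13.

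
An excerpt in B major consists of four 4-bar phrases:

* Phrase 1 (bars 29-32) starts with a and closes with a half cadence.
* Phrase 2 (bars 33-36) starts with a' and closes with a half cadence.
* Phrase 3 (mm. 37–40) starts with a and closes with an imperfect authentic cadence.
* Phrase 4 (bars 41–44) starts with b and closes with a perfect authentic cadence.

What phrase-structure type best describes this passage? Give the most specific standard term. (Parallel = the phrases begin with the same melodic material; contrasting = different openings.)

parallel double period

Four phrases in two halves: the first half (measures 29-36) ends with a half cadence, the second (mm. 37–44) with a perfect authentic cadence — a large antecedent–consequent pair, i.e. a double period.
Phrase 3 begins with the same material as phrase 1, making it parallel.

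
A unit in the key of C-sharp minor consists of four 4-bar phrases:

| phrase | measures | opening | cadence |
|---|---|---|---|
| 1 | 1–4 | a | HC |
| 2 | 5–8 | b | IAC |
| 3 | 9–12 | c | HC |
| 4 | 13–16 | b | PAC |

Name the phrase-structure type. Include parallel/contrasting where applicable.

Four phrases in two halves: the first half (bars 1–8) ends with an imperfect authentic cadence, the second (measures 9-16) with a perfect authentic cadence — a large antecedent–consequent pair, i.e. a double period.
Phrase 3 begins with different material from phrase 1, making it contrasting.

contrasting double period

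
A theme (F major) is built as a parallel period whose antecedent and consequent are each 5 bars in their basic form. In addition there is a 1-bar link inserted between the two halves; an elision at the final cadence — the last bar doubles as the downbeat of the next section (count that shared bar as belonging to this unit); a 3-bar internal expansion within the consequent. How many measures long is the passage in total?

Basic parallel period: 5 + 5 = 10 bars.
10 (basic form) + 1 (link) + 3 (internal expansion) = 14.
The elision shares a bar with the next section but does not change this unit's count.

14 measures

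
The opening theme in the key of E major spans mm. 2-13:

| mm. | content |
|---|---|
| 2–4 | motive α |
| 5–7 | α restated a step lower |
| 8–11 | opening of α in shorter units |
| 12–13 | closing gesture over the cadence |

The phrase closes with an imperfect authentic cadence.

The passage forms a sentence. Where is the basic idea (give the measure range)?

The presentation of a sentence is the basic idea (mm. 2–4) plus its repetition (mm. 5–7); the basic idea is therefore mm. 2–4.

measures 2–4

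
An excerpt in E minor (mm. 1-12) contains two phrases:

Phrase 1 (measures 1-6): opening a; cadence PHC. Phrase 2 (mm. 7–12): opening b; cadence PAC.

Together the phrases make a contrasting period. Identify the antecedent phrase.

phrase 1

The phrase ending with the weaker cadence (Phrygian half cadence) is the antecedent; the one ending more conclusively (perfect authentic cadence) is the consequent. The antecedent is phrase 1.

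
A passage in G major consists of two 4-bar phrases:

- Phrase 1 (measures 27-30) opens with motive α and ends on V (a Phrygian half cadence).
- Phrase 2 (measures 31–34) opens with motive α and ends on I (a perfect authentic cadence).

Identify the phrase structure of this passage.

Phrase 1 ends with a Phrygian half cadence (weaker) and phrase 2 with a perfect authentic cadence (stronger): antecedent + consequent = a period.
The two phrases open with the same material (α / α), so the period is parallel.

parallel period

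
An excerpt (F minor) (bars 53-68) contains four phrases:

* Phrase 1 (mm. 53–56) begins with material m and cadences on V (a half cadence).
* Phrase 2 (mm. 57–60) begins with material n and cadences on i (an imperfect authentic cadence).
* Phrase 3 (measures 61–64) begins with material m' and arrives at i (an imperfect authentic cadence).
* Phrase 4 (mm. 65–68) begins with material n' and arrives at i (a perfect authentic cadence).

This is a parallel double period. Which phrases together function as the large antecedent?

In a double period the first pair of phrases (ending imperfect authentic cadence) is the large antecedent and the second pair (ending perfect authentic cadence) is the large consequent; the antecedent is phrases 1 and 2.

phrases 1 and 2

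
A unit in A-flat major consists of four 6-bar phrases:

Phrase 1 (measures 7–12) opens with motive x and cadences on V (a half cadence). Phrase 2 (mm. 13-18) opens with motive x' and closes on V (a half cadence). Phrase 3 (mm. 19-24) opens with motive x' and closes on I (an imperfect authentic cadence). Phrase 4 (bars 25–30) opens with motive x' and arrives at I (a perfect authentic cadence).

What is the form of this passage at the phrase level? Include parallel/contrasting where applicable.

Four phrases in two halves: the first half (measures 7–18) ends with a half cadence, the second (measures 19–30) with a perfect authentic cadence — a large antecedent–consequent pair, i.e. a double period.
Phrase 3 begins with the same material as phrase 1, making it parallel.

parallel double period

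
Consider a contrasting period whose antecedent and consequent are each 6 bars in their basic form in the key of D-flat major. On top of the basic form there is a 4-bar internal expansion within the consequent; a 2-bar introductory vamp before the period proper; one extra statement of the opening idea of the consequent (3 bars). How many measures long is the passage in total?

Basic contrasting period: 6 + 6 = 12 bars.
12 (basic form) + 4 (internal expansion) + 2 (introduction) + 3 (extra statement) = 21.

21 measures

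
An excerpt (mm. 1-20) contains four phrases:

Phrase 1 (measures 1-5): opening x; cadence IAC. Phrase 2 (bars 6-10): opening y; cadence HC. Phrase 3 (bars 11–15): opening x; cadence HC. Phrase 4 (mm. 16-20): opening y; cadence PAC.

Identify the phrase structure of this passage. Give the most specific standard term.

Four phrases in two halves: the first half (mm. 1–10) ends with a half cadence, the second (mm. 11–20) with a perfect authentic cadence — a large antecedent–consequent pair, i.e. a double period.
Phrase 3 begins with the same material as phrase 1, making it parallel.

parallel double period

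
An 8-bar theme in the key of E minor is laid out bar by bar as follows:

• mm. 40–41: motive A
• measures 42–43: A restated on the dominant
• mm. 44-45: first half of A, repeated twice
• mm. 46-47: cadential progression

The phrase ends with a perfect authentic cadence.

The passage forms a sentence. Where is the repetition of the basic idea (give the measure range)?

measures 42–43

The presentation of a sentence is the basic idea (mm. 40–41) plus its repetition (bars 42-43); the repetition of the basic idea is therefore measures 42-43.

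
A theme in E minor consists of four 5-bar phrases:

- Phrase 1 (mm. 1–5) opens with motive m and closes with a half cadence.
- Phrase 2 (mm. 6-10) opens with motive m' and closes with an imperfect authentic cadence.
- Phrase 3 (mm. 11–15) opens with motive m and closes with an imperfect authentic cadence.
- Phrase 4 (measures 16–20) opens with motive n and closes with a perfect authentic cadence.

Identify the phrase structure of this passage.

Four phrases in two halves: the first half (bars 1–10) ends with an imperfect authentic cadence, the second (measures 11–20) with a perfect authentic cadence — a large antecedent–consequent pair, i.e. a double period.
Phrase 3 begins with the same material as phrase 1, making it parallel.

parallel double period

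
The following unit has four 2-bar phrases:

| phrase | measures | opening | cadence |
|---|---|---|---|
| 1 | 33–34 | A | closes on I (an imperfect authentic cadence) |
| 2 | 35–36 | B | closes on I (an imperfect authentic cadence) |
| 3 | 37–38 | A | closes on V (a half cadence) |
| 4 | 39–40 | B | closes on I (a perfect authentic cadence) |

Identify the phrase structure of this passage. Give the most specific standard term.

parallel double period

Four phrases in two halves: the first half (mm. 33-36) ends with an imperfect authentic cadence, the second (measures 37–40) with a perfect authentic cadence — a large antecedent–consequent pair, i.e. a double period.
Phrase 3 begins with the same material as phrase 1, making it parallel.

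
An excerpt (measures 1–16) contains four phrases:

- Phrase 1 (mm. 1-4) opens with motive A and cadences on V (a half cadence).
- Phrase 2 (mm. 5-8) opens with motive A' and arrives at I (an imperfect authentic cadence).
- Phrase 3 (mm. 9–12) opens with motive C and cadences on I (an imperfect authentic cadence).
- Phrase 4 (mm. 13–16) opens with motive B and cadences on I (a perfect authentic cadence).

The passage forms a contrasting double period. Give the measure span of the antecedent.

In a double period the first pair of phrases (ending imperfect authentic cadence) is the large antecedent and the second pair (ending perfect authentic cadence) is the large consequent; the antecedent is measures 1–8.

measures 1–8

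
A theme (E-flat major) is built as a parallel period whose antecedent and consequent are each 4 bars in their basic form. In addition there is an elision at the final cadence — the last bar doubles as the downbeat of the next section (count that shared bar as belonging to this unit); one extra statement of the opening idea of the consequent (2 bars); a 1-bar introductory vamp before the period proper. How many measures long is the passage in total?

11 measures

Basic parallel period: 4 + 4 = 8 bars.
8 (basic form) + 2 (extra statement) + 1 (introduction) = 11.
The elision shares a bar with the next section but does not change this unit's count.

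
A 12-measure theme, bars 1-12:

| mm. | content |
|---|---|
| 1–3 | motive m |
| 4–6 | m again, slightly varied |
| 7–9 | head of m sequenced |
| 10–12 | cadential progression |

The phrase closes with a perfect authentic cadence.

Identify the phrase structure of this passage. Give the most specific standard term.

sentence

Basic idea (bars 1–3) + its repetition (mm. 4-6) form the presentation; fragmentation and cadence (bars 7–12) form the continuation — the 12-bar whole is a sentence.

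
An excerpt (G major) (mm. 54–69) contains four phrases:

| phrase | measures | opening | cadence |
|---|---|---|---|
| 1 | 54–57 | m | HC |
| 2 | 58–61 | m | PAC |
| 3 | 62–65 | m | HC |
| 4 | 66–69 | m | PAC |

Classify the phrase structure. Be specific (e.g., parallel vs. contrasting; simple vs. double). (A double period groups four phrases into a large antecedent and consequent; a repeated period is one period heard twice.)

The cadence pattern HC–PAC–HC–PAC is weak–strong twice, and phrases 3–4 restate phrases 1–2: a period heard twice, not a double period (which would end weakly at phrase 2).

repeated period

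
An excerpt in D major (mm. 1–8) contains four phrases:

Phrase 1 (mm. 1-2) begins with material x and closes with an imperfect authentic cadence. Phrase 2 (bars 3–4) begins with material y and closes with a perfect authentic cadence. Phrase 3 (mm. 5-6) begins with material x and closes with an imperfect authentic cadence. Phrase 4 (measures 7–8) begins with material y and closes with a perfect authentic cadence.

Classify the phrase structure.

The cadence pattern IAC–PAC–IAC–PAC is weak–strong twice, and phrases 3–4 restate phrases 1–2: a period heard twice, not a double period (which would end weakly at phrase 2).

repeated period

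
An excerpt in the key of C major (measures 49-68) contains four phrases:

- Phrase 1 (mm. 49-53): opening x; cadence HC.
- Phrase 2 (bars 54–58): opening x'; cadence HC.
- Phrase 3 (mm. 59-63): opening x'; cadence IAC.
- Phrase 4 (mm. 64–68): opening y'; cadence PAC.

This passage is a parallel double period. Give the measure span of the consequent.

In a double period the four phrases pair into a large antecedent (phrases 1–2, ending half cadence) and a large consequent (phrases 3–4, ending perfect authentic cadence). The consequent spans bars 59–68.

measures 59–68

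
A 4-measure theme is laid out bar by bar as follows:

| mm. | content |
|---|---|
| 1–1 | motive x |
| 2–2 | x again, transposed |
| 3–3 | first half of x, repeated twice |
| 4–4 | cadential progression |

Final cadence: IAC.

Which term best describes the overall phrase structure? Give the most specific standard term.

sentence

Basic idea (measure 1) + its repetition (measure 2) form the presentation; fragmentation and cadence (measures 3–4) form the continuation — the 4-bar whole is a sentence.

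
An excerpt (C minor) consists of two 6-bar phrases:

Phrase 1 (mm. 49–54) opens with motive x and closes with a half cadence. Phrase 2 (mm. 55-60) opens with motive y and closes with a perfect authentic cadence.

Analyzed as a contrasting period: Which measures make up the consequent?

The antecedent is the phrase ending with the weaker cadence (half cadence, phrase 1) and the consequent the one ending more conclusively (perfect authentic cadence, phrase 2); the consequent is mm. 55–60.

measures 55–60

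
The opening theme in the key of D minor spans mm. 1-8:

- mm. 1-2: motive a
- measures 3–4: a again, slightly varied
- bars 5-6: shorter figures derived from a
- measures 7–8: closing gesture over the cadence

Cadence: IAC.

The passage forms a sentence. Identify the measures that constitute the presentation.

The presentation of a sentence is the basic idea (measures 1–2) plus its repetition (mm. 3-4); the presentation is therefore bars 1–4.

measures 1–4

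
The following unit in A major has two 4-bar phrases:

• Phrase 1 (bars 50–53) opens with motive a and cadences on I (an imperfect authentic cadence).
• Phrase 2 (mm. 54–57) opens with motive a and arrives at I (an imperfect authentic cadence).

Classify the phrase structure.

repeated phrase

Both phrases have the same opening (a) and the same cadence (imperfect authentic cadence): the second is a restatement, not a consequent, so this is a repeated phrase rather than a period.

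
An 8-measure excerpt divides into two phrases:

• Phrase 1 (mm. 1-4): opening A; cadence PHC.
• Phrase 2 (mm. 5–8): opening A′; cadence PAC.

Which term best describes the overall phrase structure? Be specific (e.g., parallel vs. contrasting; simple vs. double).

parallel period

Phrase 1 ends with a Phrygian half cadence (weaker) and phrase 2 with a perfect authentic cadence (stronger): antecedent + consequent = a period.
The two phrases open with the same material (A / A′), so the period is parallel.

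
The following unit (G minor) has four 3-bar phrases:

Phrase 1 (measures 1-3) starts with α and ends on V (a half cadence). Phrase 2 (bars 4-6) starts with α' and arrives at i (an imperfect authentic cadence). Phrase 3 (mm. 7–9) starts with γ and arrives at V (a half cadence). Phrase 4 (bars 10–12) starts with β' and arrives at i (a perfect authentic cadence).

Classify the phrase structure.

Four phrases in two halves: the first half (mm. 1-6) ends with an imperfect authentic cadence, the second (measures 7–12) with a perfect authentic cadence — a large antecedent–consequent pair, i.e. a double period.
Phrase 3 begins with different material from phrase 1, making it contrasting.

contrasting double period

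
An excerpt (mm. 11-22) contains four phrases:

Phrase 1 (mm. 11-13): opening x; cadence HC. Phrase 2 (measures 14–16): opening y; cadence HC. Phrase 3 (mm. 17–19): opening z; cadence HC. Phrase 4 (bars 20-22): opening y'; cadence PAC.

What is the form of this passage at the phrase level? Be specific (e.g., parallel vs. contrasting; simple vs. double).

Four phrases in two halves: the first half (mm. 11–16) ends with a half cadence, the second (bars 17–22) with a perfect authentic cadence — a large antecedent–consequent pair, i.e. a double period.
Phrase 3 begins with different material from phrase 1, making it contrasting.

contrasting double period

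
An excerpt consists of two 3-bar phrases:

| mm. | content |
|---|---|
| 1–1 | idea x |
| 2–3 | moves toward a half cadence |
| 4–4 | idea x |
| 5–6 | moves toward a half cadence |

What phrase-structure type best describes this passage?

Both phrases have the same opening (x) and the same cadence (half cadence): the second is a restatement, not a consequent, so this is a repeated phrase rather than a period.

repeated phrase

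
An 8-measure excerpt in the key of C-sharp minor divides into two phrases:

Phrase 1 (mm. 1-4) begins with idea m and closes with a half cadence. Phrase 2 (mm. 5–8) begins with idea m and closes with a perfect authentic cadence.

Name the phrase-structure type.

parallel period

Phrase 1 ends with a half cadence (weaker) and phrase 2 with a perfect authentic cadence (stronger): antecedent + consequent = a period.
The two phrases open with the same material (m / m), so the period is parallel.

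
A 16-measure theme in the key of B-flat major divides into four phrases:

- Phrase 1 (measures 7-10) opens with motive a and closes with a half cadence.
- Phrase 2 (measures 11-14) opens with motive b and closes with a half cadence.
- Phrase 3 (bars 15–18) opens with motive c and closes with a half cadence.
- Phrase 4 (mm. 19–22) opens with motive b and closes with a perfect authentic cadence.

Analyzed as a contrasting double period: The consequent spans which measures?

In a double period the four phrases pair into a large antecedent (phrases 1–2, ending half cadence) and a large consequent (phrases 3–4, ending perfect authentic cadence). The consequent spans bars 15–22.

measures 15–22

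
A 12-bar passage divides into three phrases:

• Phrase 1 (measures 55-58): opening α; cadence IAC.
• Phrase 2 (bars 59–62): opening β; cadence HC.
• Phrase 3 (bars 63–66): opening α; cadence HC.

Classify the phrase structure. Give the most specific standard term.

phrase group

The final phrase closes with a half cadence, which is not stronger than the preceding half cadence; the 3 phrases lack an overall antecedent–consequent design and so form a phrase group.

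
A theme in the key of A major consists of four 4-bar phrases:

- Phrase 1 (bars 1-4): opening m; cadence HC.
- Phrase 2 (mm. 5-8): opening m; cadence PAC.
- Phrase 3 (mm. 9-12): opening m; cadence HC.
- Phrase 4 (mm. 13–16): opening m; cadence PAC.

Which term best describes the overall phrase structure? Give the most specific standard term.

repeated period

The cadence pattern HC–PAC–HC–PAC is weak–strong twice, and phrases 3–4 restate phrases 1–2: a period heard twice, not a double period (which would end weakly at phrase 2).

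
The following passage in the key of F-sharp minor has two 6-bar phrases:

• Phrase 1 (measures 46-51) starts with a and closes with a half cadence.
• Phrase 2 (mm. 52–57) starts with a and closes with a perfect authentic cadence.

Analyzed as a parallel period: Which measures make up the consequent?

measures 52–57

The antecedent is the phrase ending with the weaker cadence (half cadence, phrase 1) and the consequent the one ending more conclusively (perfect authentic cadence, phrase 2); the consequent is measures 52-57.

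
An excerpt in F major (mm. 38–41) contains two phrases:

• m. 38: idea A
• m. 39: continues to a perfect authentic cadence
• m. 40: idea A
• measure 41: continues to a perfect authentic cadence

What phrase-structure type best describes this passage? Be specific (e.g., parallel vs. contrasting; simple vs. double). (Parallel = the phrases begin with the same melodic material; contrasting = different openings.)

repeated phrase

Both phrases have the same opening (A) and the same cadence (perfect authentic cadence): the second is a restatement, not a consequent, so this is a repeated phrase rather than a period.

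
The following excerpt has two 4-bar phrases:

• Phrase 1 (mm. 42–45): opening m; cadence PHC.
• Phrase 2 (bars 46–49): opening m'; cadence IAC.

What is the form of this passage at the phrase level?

parallel period

Phrase 1 ends with a Phrygian half cadence (weaker) and phrase 2 with an imperfect authentic cadence (stronger): antecedent + consequent = a period.
The two phrases open with the same material (m / m'), so the period is parallel.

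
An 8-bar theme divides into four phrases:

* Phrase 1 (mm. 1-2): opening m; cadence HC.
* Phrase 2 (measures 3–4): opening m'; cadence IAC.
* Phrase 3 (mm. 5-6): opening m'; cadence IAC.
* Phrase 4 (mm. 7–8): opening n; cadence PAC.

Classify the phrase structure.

parallel double period

Four phrases in two halves: the first half (mm. 1-4) ends with an imperfect authentic cadence, the second (measures 5–8) with a perfect authentic cadence — a large antecedent–consequent pair, i.e. a double period.
Phrase 3 begins with the same material as phrase 1, making it parallel.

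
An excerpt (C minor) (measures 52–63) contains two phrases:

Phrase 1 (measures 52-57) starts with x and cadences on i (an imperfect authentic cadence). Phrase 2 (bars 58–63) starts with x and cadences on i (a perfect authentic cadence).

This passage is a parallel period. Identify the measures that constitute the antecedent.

The antecedent is the phrase ending with the weaker cadence (imperfect authentic cadence, phrase 1) and the consequent the one ending more conclusively (perfect authentic cadence, phrase 2); the antecedent is measures 52-57.

measures 52–57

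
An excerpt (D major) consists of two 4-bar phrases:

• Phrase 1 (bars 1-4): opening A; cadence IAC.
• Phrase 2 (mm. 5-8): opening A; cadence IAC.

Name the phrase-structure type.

repeated phrase

Both phrases have the same opening (A) and the same cadence (imperfect authentic cadence): the second is a restatement, not a consequent, so this is a repeated phrase rather than a period.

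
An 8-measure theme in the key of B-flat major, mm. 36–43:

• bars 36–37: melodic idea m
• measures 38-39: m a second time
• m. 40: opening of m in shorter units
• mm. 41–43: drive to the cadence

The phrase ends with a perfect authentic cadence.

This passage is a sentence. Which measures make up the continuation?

measures 40–43

After the presentation (mm. 36–39), the continuation covers the fragmentation through the cadence: mm. 40-43.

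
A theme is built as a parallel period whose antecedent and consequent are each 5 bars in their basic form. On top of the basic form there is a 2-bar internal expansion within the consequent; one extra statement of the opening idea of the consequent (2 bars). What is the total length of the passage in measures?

14 measures

Basic parallel period: 5 + 5 = 10 bars.
10 (basic form) + 2 (internal expansion) + 2 (extra statement) = 14.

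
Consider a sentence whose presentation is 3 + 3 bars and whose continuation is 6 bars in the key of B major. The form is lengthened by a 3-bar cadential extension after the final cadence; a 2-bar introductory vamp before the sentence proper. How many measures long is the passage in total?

17 measures

Basic sentence: 3 + 3 + 6 = 12 bars.
12 (basic form) + 3 (cadential extension) + 2 (introduction) = 17.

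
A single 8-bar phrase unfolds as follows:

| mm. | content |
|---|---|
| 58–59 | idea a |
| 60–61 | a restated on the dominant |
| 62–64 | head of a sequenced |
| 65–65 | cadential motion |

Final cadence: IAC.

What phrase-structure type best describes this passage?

sentence

Basic idea (bars 58–59) + its repetition (mm. 60–61) form the presentation; fragmentation and cadence (measures 62–65) form the continuation — the 8-bar whole is a sentence.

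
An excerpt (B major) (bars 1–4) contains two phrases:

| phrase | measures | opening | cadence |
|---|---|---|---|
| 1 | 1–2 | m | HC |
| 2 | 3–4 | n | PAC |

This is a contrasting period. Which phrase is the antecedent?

The phrase ending with the weaker cadence (half cadence) is the antecedent; the one ending more conclusively (perfect authentic cadence) is the consequent. The antecedent is phrase 1.

phrase 1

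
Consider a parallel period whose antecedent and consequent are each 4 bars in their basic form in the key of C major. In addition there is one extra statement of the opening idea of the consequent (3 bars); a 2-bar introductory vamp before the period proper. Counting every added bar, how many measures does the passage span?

Basic parallel period: 4 + 4 = 8 bars.
8 (basic form) + 3 (extra statement) + 2 (introduction) = 13.

13 measures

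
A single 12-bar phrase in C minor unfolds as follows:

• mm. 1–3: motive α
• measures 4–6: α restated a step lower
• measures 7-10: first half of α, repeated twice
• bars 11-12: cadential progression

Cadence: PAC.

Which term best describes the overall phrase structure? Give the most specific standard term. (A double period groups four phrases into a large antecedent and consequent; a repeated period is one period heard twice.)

Basic idea (measures 1-3) + its repetition (measures 4–6) form the presentation; fragmentation and cadence (bars 7–12) form the continuation — the 12-bar whole is a sentence.

sentence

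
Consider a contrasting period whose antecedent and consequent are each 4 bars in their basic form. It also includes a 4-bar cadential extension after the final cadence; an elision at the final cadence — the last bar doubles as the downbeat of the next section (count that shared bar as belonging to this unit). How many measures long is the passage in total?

Basic contrasting period: 4 + 4 = 8 bars.
8 (basic form) + 4 (cadential extension) = 12.
The elision shares a bar with the next section but does not change this unit's count.

12 measures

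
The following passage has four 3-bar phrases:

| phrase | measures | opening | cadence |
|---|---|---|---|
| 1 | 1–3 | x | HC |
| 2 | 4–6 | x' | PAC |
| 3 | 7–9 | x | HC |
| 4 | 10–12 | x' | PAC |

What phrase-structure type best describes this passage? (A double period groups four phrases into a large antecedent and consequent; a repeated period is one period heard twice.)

repeated period

The cadence pattern HC–PAC–HC–PAC is weak–strong twice, and phrases 3–4 restate phrases 1–2: a period heard twice, not a double period (which would end weakly at phrase 2).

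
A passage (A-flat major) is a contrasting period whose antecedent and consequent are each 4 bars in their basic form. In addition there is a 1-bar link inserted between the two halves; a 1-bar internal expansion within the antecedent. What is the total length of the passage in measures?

10 measures

Basic contrasting period: 4 + 4 = 8 bars.
8 (basic form) + 1 (link) + 1 (internal expansion) = 10.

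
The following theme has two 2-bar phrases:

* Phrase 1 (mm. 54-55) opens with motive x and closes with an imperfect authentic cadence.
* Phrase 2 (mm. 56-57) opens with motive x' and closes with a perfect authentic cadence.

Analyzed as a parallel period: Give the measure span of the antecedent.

The antecedent is the phrase ending with the weaker cadence (imperfect authentic cadence, phrase 1) and the consequent the one ending more conclusively (perfect authentic cadence, phrase 2); the antecedent is mm. 54–55.

measures 54–55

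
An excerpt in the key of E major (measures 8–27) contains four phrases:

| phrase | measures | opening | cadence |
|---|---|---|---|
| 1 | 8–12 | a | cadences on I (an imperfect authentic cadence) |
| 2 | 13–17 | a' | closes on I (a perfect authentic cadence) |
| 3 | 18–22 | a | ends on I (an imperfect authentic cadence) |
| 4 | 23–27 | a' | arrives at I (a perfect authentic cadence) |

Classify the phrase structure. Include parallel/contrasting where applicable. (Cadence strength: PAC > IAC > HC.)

The cadence pattern IAC–PAC–IAC–PAC is weak–strong twice, and phrases 3–4 restate phrases 1–2: a period heard twice, not a double period (which would end weakly at phrase 2).

repeated period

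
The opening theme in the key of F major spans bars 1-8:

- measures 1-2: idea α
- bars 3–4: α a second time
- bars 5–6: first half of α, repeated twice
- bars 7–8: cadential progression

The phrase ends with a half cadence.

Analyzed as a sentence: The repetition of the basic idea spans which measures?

The presentation of a sentence is the basic idea (bars 1–2) plus its repetition (mm. 3–4); the repetition of the basic idea is therefore bars 3-4.

measures 3–4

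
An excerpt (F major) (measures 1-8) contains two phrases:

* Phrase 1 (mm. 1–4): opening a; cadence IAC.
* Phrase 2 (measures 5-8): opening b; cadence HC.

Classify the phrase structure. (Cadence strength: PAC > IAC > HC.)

phrase group

The second phrase closes with a half cadence, which is not stronger than the first phrase's imperfect authentic cadence; without a weak→strong cadential pair there is no antecedent–consequent relationship, so this is a phrase group rather than a period.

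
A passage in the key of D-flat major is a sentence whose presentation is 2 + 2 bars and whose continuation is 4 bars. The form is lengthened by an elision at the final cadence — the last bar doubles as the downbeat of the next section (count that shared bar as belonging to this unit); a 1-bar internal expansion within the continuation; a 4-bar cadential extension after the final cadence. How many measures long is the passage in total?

13 measures

Basic sentence: 2 + 2 + 4 = 8 bars.
8 (basic form) + 1 (internal expansion) + 4 (cadential extension) = 13.
The elision shares a bar with the next section but does not change this unit's count.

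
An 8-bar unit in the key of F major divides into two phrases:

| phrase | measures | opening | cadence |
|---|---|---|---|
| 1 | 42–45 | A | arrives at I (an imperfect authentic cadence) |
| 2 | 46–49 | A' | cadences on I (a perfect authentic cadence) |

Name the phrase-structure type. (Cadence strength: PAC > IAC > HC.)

Phrase 1 ends with an imperfect authentic cadence (weaker) and phrase 2 with a perfect authentic cadence (stronger): antecedent + consequent = a period.
The two phrases open with the same material (A / A'), so the period is parallel.

parallel period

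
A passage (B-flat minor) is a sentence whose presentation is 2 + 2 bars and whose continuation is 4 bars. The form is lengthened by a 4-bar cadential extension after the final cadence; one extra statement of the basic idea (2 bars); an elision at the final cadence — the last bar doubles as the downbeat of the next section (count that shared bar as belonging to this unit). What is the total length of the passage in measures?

Basic sentence: 2 + 2 + 4 = 8 bars.
8 (basic form) + 4 (cadential extension) + 2 (extra statement) = 14.
The elision shares a bar with the next section but does not change this unit's count.

14 measures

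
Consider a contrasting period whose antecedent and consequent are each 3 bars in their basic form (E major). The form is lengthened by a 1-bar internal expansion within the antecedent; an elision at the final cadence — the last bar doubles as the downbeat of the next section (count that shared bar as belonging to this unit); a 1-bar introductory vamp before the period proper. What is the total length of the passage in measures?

8 measures

Basic contrasting period: 3 + 3 = 6 bars.
6 (basic form) + 1 (internal expansion) + 1 (introduction) = 8.
The elision shares a bar with the next section but does not change this unit's count.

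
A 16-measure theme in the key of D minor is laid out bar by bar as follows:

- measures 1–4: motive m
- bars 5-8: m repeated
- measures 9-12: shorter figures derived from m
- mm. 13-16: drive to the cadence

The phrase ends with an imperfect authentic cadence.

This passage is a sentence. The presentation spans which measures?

The presentation of a sentence is the basic idea (mm. 1–4) plus its repetition (measures 5–8); the presentation is therefore mm. 1–8.

measures 1–8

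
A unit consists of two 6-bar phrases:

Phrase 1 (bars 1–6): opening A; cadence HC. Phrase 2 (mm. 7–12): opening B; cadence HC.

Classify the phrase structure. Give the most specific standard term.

The second phrase closes with a half cadence, which is not stronger than the first phrase's half cadence; without a weak→strong cadential pair there is no antecedent–consequent relationship, so this is a phrase group rather than a period.

phrase group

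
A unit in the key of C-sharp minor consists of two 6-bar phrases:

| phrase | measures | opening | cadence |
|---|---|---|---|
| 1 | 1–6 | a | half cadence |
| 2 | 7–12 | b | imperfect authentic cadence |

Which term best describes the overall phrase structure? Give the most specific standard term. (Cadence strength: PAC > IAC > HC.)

contrasting period

Phrase 1 ends with a half cadence (weaker) and phrase 2 with an imperfect authentic cadence (stronger): antecedent + consequent = a period.
The two phrases open with different material (a / b), so the period is contrasting.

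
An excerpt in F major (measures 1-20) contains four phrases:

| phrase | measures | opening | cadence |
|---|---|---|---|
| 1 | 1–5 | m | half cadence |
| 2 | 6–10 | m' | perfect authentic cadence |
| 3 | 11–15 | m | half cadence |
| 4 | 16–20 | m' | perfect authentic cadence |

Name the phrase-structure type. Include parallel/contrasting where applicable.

repeated period

The cadence pattern HC–PAC–HC–PAC is weak–strong twice, and phrases 3–4 restate phrases 1–2: a period heard twice, not a double period (which would end weakly at phrase 2).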